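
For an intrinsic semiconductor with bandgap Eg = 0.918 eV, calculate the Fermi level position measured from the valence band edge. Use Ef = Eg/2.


Step 1: For an intrinsic semiconductor, the Fermi level sits at midgap.
Step 2: Ef = Eg / 2 = 0.918 / 2 = 0.459 eV

0.459


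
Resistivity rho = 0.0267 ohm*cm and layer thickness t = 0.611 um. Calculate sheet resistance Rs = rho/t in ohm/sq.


Step 1: Convert thickness to cm: t = 0.611 um = 6.1100e-05 cm
Step 2: Rs = rho / t = 0.0267 / 6.1100e-05
Step 3: Rs = 437.0 ohm/sq

437.0


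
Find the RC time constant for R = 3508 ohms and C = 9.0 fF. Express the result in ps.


Step 1: tau = R * C
Step 2: tau = 3508 * 9.0 fF = 3508 * 9.0e-15 F
Step 3: tau = 3.1572e-11 s = 31.572 ps

31.572


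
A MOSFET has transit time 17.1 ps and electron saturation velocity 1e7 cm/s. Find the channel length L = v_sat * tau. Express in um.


Step 1: tau in seconds = 17.1 ps * 1e-12 = 1.7100e-11 s
Step 2: L = v_sat * tau = 1e7 * 1.7100e-11 = 1.7100e-04 cm
Step 3: L in um = 1.7100e-04 * 1e4 = 1.71 um

1.71


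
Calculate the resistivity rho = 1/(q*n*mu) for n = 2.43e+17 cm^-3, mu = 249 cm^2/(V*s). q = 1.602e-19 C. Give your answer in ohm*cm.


Step 1: sigma = q * n * mu = 1.602e-19 * 2.43e+17 * 249 = 9.69322e+00 S/cm
Step 2: rho = 1 / sigma = 1 / 9.69322e+00 = 0.1032 ohm*cm

0.1032


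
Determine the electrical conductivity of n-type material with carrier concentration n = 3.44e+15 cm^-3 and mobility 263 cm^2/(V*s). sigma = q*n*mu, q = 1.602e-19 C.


Step 1: sigma = q * n * mu
Step 2: sigma = 1.602e-19 * 3.44e+15 * 263
Step 3: sigma = 1.449e-01 S/cm

1.449e-01


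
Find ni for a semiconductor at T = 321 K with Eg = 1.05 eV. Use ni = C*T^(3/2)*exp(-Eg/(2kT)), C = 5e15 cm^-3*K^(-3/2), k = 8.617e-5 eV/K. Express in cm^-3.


Step 1: Compute kT = 8.617e-5 * 321 = 0.02766057 eV
Step 2: Exponent = -Eg/(2kT) = -1.05/(2*0.02766057) = -18.98009
Step 3: T^(3/2) = 321^1.5 = 5751.19
Step 4: ni = 5e15 * 5751.19 * exp(-18.98009) = 1.64e+11 cm^-3

1.64e+11


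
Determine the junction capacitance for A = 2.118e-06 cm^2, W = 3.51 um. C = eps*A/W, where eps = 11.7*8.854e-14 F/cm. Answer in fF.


Step 1: eps_Si = 11.7 * 8.854e-14 = 1.035918e-12 F/cm
Step 2: W in cm = 3.51 * 1e-4 = 3.51e-04 cm
Step 3: C = 1.035918e-12 * 2.118e-06 / 3.51e-04 = 6.250924e-15 F
Step 4: C = 6.25 fF

6.25


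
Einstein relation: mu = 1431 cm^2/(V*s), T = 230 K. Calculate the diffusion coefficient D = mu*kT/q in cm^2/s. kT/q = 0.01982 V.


Step 1: D = mu * (kT/q)
Step 2: D = 1431 * 0.01982
Step 3: D = 28.36 cm^2/s

28.36


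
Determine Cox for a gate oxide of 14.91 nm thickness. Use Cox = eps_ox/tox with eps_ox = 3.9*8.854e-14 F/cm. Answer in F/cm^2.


Step 1: eps_ox = 3.9 * 8.854e-14 = 3.45306e-13 F/cm
Step 2: tox in cm = 14.91 nm * 1e-7 = 1.4910e-06 cm
Step 3: Cox = 3.45306e-13 / 1.4910e-06 = 2.32e-07 F/cm^2

2.32e-07


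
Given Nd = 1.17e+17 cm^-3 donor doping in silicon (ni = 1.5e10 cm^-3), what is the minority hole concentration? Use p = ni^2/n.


Step 1: Since Nd >> ni, n ≈ Nd = 1.17e+17 cm^-3
Step 2: p = ni^2 / n = (1.5e10)^2 / 1.17e+17
Step 3: p = 2.25e20 / 1.17e+17 = 1.92e+03 cm^-3

1.92e+03


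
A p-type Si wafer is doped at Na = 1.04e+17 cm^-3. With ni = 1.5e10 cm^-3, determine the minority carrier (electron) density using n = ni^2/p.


Step 1: Majority hole concentration p ≈ Na = 1.04e+17 cm^-3
Step 2: n = ni^2 / Na = (1.5e10)^2 / 1.04e+17
Step 3: n = 2.16e+03 cm^-3

2.16e+03


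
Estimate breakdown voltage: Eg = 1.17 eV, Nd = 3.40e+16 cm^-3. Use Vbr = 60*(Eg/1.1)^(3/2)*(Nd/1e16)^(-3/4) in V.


Step 1: Eg/1.1 = 1.17/1.1 = 1.063636
Step 2: (Eg/1.1)^1.5 = 1.063636^1.5 = 1.096957
Step 3: (Nd/1e16)^(-0.75) = (3.4)^(-0.75) = 0.399384
Step 4: Vbr = 60 * 1.096957 * 0.399384 = 26.3 V

26.3


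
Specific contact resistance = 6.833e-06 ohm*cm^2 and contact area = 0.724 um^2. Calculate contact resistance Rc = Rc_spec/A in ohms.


Step 1: Convert area to cm^2: 0.724 um^2 = 7.2400e-09 cm^2
Step 2: Rc = Rc_spec / A = 6.833e-06 / 7.2400e-09
Step 3: Rc = 9.44e+02 ohms

9.44e+02


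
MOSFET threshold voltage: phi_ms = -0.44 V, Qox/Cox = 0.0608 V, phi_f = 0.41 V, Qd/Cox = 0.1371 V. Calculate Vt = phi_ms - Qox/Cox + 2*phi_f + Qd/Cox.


Step 1: Vt = phi_ms - Qox/Cox + 2*phi_f + Qd/Cox
Step 2: Vt = -0.44 - 0.0608 + 2*0.41 + 0.1371
Step 3: Vt = -0.44 - 0.0608 + 0.82 + 0.1371
Step 4: Vt = 0.4563 V

0.4563


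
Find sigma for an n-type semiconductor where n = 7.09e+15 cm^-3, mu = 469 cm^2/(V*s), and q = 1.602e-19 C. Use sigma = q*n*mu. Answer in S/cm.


Step 1: sigma = q * n * mu
Step 2: sigma = 1.602e-19 * 7.09e+15 * 469
Step 3: sigma = 5.327e-01 S/cm

5.327e-01


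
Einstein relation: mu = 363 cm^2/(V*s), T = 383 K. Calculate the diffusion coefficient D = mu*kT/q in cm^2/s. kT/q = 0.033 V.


Step 1: D = mu * (kT/q)
Step 2: D = 363 * 0.033
Step 3: D = 11.98 cm^2/s

11.98


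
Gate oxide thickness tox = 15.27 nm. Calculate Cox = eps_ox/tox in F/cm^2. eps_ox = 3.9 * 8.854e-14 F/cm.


Step 1: eps_ox = 3.9 * 8.854e-14 = 3.45306e-13 F/cm
Step 2: tox in cm = 15.27 nm * 1e-7 = 1.5270e-06 cm
Step 3: Cox = 3.45306e-13 / 1.5270e-06 = 2.26e-07 F/cm^2

2.26e-07


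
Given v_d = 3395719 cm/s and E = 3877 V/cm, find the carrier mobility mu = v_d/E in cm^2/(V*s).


Step 1: mu = v_d / E
Step 2: mu = 3395719 / 3877
Step 3: mu = 875.86 cm^2/(V*s)

875.86


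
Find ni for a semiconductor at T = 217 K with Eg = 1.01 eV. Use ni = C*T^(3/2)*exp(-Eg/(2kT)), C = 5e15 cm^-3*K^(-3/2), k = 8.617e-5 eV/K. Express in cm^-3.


Step 1: Compute kT = 8.617e-5 * 217 = 0.01869889 eV
Step 2: Exponent = -Eg/(2kT) = -1.01/(2*0.01869889) = -27.00695
Step 3: T^(3/2) = 217^1.5 = 3196.61
Step 4: ni = 5e15 * 3196.61 * exp(-27.00695) = 2.98e+07 cm^-3

2.98e+07


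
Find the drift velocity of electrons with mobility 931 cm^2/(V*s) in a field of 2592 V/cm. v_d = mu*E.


Step 1: v_d = mu * E
Step 2: v_d = 931 * 2592 = 2413152
Step 3: v_d = 2.41e+06 cm/s

2.41e+06


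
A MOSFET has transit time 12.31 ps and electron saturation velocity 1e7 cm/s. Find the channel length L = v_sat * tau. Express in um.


Step 1: tau in seconds = 12.31 ps * 1e-12 = 1.2310e-11 s
Step 2: L = v_sat * tau = 1e7 * 1.2310e-11 = 1.2310e-04 cm
Step 3: L in um = 1.2310e-04 * 1e4 = 1.231 um

1.231


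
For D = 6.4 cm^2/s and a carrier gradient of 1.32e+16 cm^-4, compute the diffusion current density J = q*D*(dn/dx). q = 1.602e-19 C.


Step 1: J = q * D * (dn/dx)
Step 2: J = 1.602e-19 * 6.4 * 1.32e+16
Step 3: J = 1.35e-02 A/cm^2

1.35e-02


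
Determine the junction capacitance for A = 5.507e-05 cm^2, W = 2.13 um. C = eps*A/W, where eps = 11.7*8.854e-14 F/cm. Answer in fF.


Step 1: eps_Si = 11.7 * 8.854e-14 = 1.035918e-12 F/cm
Step 2: W in cm = 2.13 * 1e-4 = 2.13e-04 cm
Step 3: C = 1.035918e-12 * 5.507e-05 / 2.13e-04 = 2.678310e-13 F
Step 4: C = 267.83 fF

267.83


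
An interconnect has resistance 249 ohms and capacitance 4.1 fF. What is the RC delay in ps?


Step 1: tau = R * C
Step 2: tau = 249 * 4.1 fF = 249 * 4.1e-15 F
Step 3: tau = 1.0209e-12 s = 1.0209 ps

1.0209


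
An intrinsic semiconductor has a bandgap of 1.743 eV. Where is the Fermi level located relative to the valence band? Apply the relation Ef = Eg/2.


Step 1: For an intrinsic semiconductor, the Fermi level sits at midgap.
Step 2: Ef = Eg / 2 = 1.743 / 2 = 0.8715 eV

0.8715


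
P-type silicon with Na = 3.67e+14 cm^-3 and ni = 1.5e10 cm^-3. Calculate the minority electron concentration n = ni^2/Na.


Step 1: Majority hole concentration p ≈ Na = 3.67e+14 cm^-3
Step 2: n = ni^2 / Na = (1.5e10)^2 / 3.67e+14
Step 3: n = 6.13e+05 cm^-3

6.13e+05


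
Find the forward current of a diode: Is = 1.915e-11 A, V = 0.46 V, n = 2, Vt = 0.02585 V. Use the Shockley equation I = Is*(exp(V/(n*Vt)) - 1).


Step 1: V/(n*Vt) = 0.46/(2*0.02585) = 8.8975
Step 2: exp(8.8975) = 7.3137e+03
Step 3: I = 1.915e-11 * (7.3137e+03 - 1) = 1.40e-07 A

1.40e-07


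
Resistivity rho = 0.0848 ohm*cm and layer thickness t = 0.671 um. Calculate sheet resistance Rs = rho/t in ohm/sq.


Step 1: Convert thickness to cm: t = 0.671 um = 6.7100e-05 cm
Step 2: Rs = rho / t = 0.0848 / 6.7100e-05
Step 3: Rs = 1263.8 ohm/sq

1263.8


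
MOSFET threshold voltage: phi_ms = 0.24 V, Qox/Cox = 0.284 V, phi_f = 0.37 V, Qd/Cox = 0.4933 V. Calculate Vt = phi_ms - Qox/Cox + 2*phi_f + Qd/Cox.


Step 1: Vt = phi_ms - Qox/Cox + 2*phi_f + Qd/Cox
Step 2: Vt = 0.24 - 0.284 + 2*0.37 + 0.4933
Step 3: Vt = 0.24 - 0.284 + 0.74 + 0.4933
Step 4: Vt = 1.1893 V

1.1893


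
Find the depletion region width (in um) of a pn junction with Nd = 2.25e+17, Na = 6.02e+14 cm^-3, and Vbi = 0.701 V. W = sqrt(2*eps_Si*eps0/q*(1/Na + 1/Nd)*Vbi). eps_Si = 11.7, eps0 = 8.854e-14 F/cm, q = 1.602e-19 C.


Step 1: 1/Na + 1/Nd = 1/6.02e+14 + 1/2.25e+17 = 1.66557e-15
Step 2: 2*eps*eps0/q = 2*11.7*8.854e-14/1.602e-19 = 1.293281e+07
Step 3: W^2 = 1.293281e+07 * 1.66557e-15 * 0.701 = 1.50999e-08
Step 4: W = sqrt(1.50999e-08) = 1.229e-04 cm = 1.229 um

1.229


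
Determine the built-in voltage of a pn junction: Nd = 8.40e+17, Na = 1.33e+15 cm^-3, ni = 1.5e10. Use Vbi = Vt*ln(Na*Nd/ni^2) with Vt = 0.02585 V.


Step 1: Compute Na*Nd/ni^2 = 1.33e+15 * 8.40e+17 / (1.5e10)^2 = 4.9653e+12
Step 2: ln(4.9653e+12) = 29.2335
Step 3: Vbi = 0.02585 * 29.2335 = 0.756 V

0.756


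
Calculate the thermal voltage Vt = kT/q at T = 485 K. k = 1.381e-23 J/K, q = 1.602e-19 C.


Step 1: kT = 1.381e-23 * 485 = 6.69785e-21 J
Step 2: Vt = kT/q = 6.69785e-21 / 1.602e-19
Step 3: Vt = 0.04181 V

0.04181


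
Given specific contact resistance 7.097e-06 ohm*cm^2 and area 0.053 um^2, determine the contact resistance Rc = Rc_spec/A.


Step 1: Convert area to cm^2: 0.053 um^2 = 5.3000e-10 cm^2
Step 2: Rc = Rc_spec / A = 7.097e-06 / 5.3000e-10
Step 3: Rc = 1.34e+04 ohms

1.34e+04


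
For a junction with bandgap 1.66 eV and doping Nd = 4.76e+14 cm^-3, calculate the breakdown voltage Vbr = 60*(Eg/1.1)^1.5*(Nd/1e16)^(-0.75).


Step 1: Eg/1.1 = 1.66/1.1 = 1.509091
Step 2: (Eg/1.1)^1.5 = 1.509091^1.5 = 1.853844
Step 3: (Nd/1e16)^(-0.75) = (0.0476)^(-0.75) = 9.812842
Step 4: Vbr = 60 * 1.853844 * 9.812842 = 1091.5 V

1091.5


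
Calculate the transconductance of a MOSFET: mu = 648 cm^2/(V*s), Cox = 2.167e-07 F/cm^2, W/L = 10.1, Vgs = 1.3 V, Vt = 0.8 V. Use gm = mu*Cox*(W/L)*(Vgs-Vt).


Step 1: Vov = Vgs - Vt = 1.3 - 0.8 = 0.5 V
Step 2: gm = mu * Cox * (W/L) * Vov
Step 3: gm = 648 * 2.167e-07 * 10.1 * 0.5 = 7.09e-04 S

7.09e-04


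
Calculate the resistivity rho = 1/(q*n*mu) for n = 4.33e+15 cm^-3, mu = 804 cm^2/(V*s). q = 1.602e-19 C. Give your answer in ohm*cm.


Step 1: sigma = q * n * mu = 1.602e-19 * 4.33e+15 * 804 = 5.57707e-01 S/cm
Step 2: rho = 1 / sigma = 1 / 5.57707e-01 = 1.793 ohm*cm

1.793


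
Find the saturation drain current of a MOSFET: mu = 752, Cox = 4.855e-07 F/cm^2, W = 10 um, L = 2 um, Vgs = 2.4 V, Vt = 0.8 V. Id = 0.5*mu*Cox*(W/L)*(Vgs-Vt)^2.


Step 1: Overdrive voltage Vov = Vgs - Vt = 2.4 - 0.8 = 1.6 V
Step 2: W/L = 10/2 = 5
Step 3: Id = 0.5 * 752 * 4.855e-07 * 5 * 1.6^2
Step 4: Id = 2.34e-03 A

2.34e-03


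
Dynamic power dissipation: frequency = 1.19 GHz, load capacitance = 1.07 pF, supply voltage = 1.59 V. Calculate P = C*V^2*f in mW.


Step 1: V^2 = 1.59^2 = 2.5281 V^2
Step 2: P = C*V^2*f = 1.07e-12 F * 2.5281 * 1.19e9 Hz
Step 3: P = 3.21902973e-03 W
Step 4: P = 3.219 mW

3.219


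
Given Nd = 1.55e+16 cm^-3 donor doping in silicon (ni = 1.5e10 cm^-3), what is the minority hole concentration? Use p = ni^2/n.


Step 1: Since Nd >> ni, n ≈ Nd = 1.55e+16 cm^-3
Step 2: p = ni^2 / n = (1.5e10)^2 / 1.55e+16
Step 3: p = 2.25e20 / 1.55e+16 = 1.45e+04 cm^-3

1.45e+04


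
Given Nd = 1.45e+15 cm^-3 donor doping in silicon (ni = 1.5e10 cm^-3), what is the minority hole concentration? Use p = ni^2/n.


Step 1: Since Nd >> ni, n ≈ Nd = 1.45e+15 cm^-3
Step 2: p = ni^2 / n = (1.5e10)^2 / 1.45e+15
Step 3: p = 2.25e20 / 1.45e+15 = 1.55e+05 cm^-3

1.55e+05


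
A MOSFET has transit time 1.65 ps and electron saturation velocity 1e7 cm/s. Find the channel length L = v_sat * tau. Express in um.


Step 1: tau in seconds = 1.65 ps * 1e-12 = 1.6500e-12 s
Step 2: L = v_sat * tau = 1e7 * 1.6500e-12 = 1.6500e-05 cm
Step 3: L in um = 1.6500e-05 * 1e4 = 0.165 um

0.165


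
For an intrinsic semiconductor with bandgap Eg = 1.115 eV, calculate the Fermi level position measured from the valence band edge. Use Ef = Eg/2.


Step 1: For an intrinsic semiconductor, the Fermi level sits at midgap.
Step 2: Ef = Eg / 2 = 1.115 / 2 = 0.5575 eV

0.5575


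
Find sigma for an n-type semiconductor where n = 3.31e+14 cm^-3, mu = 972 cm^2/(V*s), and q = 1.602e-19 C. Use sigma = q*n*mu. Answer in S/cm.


Step 1: sigma = q * n * mu
Step 2: sigma = 1.602e-19 * 3.31e+14 * 972
Step 3: sigma = 5.154e-02 S/cm

5.154e-02


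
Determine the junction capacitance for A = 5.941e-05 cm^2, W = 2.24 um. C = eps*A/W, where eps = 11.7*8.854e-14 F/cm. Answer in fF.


Step 1: eps_Si = 11.7 * 8.854e-14 = 1.035918e-12 F/cm
Step 2: W in cm = 2.24 * 1e-4 = 2.24e-04 cm
Step 3: C = 1.035918e-12 * 5.941e-05 / 2.24e-04 = 2.747495e-13 F
Step 4: C = 274.75 fF

274.75


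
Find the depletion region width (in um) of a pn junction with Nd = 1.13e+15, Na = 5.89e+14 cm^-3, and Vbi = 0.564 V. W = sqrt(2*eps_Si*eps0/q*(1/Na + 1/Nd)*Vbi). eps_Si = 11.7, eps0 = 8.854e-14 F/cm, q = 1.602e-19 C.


Step 1: 1/Na + 1/Nd = 1/5.89e+14 + 1/1.13e+15 = 2.58275e-15
Step 2: 2*eps*eps0/q = 2*11.7*8.854e-14/1.602e-19 = 1.293281e+07
Step 3: W^2 = 1.293281e+07 * 2.58275e-15 * 0.564 = 1.88388e-08
Step 4: W = sqrt(1.88388e-08) = 1.373e-04 cm = 1.373 um

1.373


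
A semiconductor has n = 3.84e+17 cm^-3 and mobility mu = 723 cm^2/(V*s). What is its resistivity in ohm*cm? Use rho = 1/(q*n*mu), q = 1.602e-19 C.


Step 1: sigma = q * n * mu = 1.602e-19 * 3.84e+17 * 723 = 4.44766e+01 S/cm
Step 2: rho = 1 / sigma = 1 / 4.44766e+01 = 0.02248 ohm*cm

0.02248


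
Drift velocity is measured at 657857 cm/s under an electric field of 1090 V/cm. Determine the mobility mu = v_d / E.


Step 1: mu = v_d / E
Step 2: mu = 657857 / 1090
Step 3: mu = 603.54 cm^2/(V*s)

603.54


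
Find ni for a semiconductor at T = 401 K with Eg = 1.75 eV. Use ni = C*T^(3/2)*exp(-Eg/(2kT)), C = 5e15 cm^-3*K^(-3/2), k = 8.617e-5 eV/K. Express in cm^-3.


Step 1: Compute kT = 8.617e-5 * 401 = 0.03455417 eV
Step 2: Exponent = -Eg/(2kT) = -1.75/(2*0.03455417) = -25.32256
Step 3: T^(3/2) = 401^1.5 = 8030.02
Step 4: ni = 5e15 * 8030.02 * exp(-25.32256) = 4.04e+08 cm^-3

4.04e+08


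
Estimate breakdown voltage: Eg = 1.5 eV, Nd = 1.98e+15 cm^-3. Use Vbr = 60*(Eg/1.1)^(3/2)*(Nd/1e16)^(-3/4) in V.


Step 1: Eg/1.1 = 1.5/1.1 = 1.363636
Step 2: (Eg/1.1)^1.5 = 1.363636^1.5 = 1.592384
Step 3: (Nd/1e16)^(-0.75) = (0.198)^(-0.75) = 3.369001
Step 4: Vbr = 60 * 1.592384 * 3.369001 = 321.9 V

321.9


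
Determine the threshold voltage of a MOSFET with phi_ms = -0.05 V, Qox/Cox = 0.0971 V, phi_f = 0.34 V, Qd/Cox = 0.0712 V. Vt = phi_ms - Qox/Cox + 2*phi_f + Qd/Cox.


Step 1: Vt = phi_ms - Qox/Cox + 2*phi_f + Qd/Cox
Step 2: Vt = -0.05 - 0.0971 + 2*0.34 + 0.0712
Step 3: Vt = -0.05 - 0.0971 + 0.68 + 0.0712
Step 4: Vt = 0.6041 V

0.6041


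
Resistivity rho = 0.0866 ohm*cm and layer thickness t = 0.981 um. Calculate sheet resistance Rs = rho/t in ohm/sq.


Step 1: Convert thickness to cm: t = 0.981 um = 9.8100e-05 cm
Step 2: Rs = rho / t = 0.0866 / 9.8100e-05
Step 3: Rs = 882.8 ohm/sq

882.8


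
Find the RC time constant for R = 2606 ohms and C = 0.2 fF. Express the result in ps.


Step 1: tau = R * C
Step 2: tau = 2606 * 0.2 fF = 2606 * 2.0e-16 F
Step 3: tau = 5.212e-13 s = 0.5212 ps

0.5212


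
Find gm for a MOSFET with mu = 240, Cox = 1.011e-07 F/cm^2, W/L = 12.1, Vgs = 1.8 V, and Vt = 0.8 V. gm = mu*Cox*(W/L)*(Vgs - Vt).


Step 1: Vov = Vgs - Vt = 1.8 - 0.8 = 1.0 V
Step 2: gm = mu * Cox * (W/L) * Vov
Step 3: gm = 240 * 1.011e-07 * 12.1 * 1.0 = 2.94e-04 S

2.94e-04


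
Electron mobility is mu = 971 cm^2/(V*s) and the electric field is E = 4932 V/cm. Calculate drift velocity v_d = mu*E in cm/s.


Step 1: v_d = mu * E
Step 2: v_d = 971 * 4932 = 4788972
Step 3: v_d = 4.79e+06 cm/s

4.79e+06


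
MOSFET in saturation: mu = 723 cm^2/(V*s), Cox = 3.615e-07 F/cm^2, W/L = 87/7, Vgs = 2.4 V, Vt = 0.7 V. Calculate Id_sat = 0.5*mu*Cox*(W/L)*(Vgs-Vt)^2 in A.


Step 1: Overdrive voltage Vov = Vgs - Vt = 2.4 - 0.7 = 1.7 V
Step 2: W/L = 87/7 = 12.4286
Step 3: Id = 0.5 * 723 * 3.615e-07 * 12.4286 * 1.7^2
Step 4: Id = 4.69e-03 A

4.69e-03


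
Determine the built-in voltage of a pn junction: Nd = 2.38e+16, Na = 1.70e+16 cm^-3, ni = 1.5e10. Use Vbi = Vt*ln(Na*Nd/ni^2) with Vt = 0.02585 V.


Step 1: Compute Na*Nd/ni^2 = 1.70e+16 * 2.38e+16 / (1.5e10)^2 = 1.7982e+12
Step 2: ln(1.7982e+12) = 28.2178
Step 3: Vbi = 0.02585 * 28.2178 = 0.729 V

0.729


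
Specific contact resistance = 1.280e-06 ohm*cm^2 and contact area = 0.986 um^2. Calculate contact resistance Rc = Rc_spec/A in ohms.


Step 1: Convert area to cm^2: 0.986 um^2 = 9.8600e-09 cm^2
Step 2: Rc = Rc_spec / A = 1.280e-06 / 9.8600e-09
Step 3: Rc = 1.30e+02 ohms

1.30e+02


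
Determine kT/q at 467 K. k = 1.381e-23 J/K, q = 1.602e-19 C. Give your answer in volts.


Step 1: kT = 1.381e-23 * 467 = 6.44927e-21 J
Step 2: Vt = kT/q = 6.44927e-21 / 1.602e-19
Step 3: Vt = 0.04026 V

0.04026


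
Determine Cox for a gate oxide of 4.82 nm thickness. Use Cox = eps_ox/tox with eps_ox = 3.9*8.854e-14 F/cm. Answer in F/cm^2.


Step 1: eps_ox = 3.9 * 8.854e-14 = 3.45306e-13 F/cm
Step 2: tox in cm = 4.82 nm * 1e-7 = 4.8200e-07 cm
Step 3: Cox = 3.45306e-13 / 4.8200e-07 = 7.16e-07 F/cm^2

7.16e-07


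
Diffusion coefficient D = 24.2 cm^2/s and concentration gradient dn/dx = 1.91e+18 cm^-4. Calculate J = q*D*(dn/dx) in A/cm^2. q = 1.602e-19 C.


Step 1: J = q * D * (dn/dx)
Step 2: J = 1.602e-19 * 24.2 * 1.91e+18
Step 3: J = 7.40e+00 A/cm^2

7.40e+00


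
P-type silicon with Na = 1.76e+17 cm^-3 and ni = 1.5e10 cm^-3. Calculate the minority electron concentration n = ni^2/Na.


Step 1: Majority hole concentration p ≈ Na = 1.76e+17 cm^-3
Step 2: n = ni^2 / Na = (1.5e10)^2 / 1.76e+17
Step 3: n = 1.28e+03 cm^-3

1.28e+03


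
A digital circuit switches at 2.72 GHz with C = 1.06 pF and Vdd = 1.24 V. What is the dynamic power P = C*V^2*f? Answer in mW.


Step 1: V^2 = 1.24^2 = 1.5376 V^2
Step 2: P = C*V^2*f = 1.06e-12 F * 1.5376 * 2.72e9 Hz
Step 3: P = 4.43320832e-03 W
Step 4: P = 4.433 mW

4.433


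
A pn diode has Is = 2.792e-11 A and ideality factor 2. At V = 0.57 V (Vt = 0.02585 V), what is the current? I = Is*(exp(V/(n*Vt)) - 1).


Step 1: V/(n*Vt) = 0.57/(2*0.02585) = 11.0251
Step 2: exp(11.0251) = 6.1396e+04
Step 3: I = 2.792e-11 * (6.1396e+04 - 1) = 1.71e-06 A

1.71e-06


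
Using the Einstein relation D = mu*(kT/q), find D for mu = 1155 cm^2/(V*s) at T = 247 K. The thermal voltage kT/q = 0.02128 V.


Step 1: D = mu * (kT/q)
Step 2: D = 1155 * 0.02128
Step 3: D = 24.58 cm^2/s

24.58


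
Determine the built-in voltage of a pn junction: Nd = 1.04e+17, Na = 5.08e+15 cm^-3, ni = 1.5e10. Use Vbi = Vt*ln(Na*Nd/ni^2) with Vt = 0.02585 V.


Step 1: Compute Na*Nd/ni^2 = 5.08e+15 * 1.04e+17 / (1.5e10)^2 = 2.3481e+12
Step 2: ln(2.3481e+12) = 28.4846
Step 3: Vbi = 0.02585 * 28.4846 = 0.736 V

0.736


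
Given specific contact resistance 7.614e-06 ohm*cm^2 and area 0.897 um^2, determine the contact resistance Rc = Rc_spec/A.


Step 1: Convert area to cm^2: 0.897 um^2 = 8.9700e-09 cm^2
Step 2: Rc = Rc_spec / A = 7.614e-06 / 8.9700e-09
Step 3: Rc = 8.49e+02 ohms

8.49e+02


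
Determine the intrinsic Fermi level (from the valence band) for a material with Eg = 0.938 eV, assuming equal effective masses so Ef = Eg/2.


Step 1: For an intrinsic semiconductor, the Fermi level sits at midgap.
Step 2: Ef = Eg / 2 = 0.938 / 2 = 0.469 eV

0.469


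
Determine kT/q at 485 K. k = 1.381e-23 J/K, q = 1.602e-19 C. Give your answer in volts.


Step 1: kT = 1.381e-23 * 485 = 6.69785e-21 J
Step 2: Vt = kT/q = 6.69785e-21 / 1.602e-19
Step 3: Vt = 0.04181 V

0.04181


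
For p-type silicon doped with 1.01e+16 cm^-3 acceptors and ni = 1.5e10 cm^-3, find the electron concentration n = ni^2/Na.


Step 1: Majority hole concentration p ≈ Na = 1.01e+16 cm^-3
Step 2: n = ni^2 / Na = (1.5e10)^2 / 1.01e+16
Step 3: n = 2.23e+04 cm^-3

2.23e+04


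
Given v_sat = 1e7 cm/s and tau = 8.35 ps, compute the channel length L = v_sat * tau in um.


Step 1: tau in seconds = 8.35 ps * 1e-12 = 8.3500e-12 s
Step 2: L = v_sat * tau = 1e7 * 8.3500e-12 = 8.3500e-05 cm
Step 3: L in um = 8.3500e-05 * 1e4 = 0.835 um

0.835


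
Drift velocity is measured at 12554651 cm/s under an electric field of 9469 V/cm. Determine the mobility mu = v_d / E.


Step 1: mu = v_d / E
Step 2: mu = 12554651 / 9469
Step 3: mu = 1325.87 cm^2/(V*s)

1325.87


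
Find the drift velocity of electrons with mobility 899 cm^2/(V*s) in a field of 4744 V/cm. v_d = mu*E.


Step 1: v_d = mu * E
Step 2: v_d = 899 * 4744 = 4264856
Step 3: v_d = 4.26e+06 cm/s

4.26e+06


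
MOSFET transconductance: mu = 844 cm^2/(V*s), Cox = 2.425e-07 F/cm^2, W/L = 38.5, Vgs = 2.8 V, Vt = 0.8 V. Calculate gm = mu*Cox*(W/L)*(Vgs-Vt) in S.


Step 1: Vov = Vgs - Vt = 2.8 - 0.8 = 2.0 V
Step 2: gm = mu * Cox * (W/L) * Vov
Step 3: gm = 844 * 2.425e-07 * 38.5 * 2.0 = 1.58e-02 S

1.58e-02


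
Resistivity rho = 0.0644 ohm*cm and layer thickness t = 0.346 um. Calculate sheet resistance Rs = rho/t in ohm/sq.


Step 1: Convert thickness to cm: t = 0.346 um = 3.4600e-05 cm
Step 2: Rs = rho / t = 0.0644 / 3.4600e-05
Step 3: Rs = 1861.3 ohm/sq

1861.3


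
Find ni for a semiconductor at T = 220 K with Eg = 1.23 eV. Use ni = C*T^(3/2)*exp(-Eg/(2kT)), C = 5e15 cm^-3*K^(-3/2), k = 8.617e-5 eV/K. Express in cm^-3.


Step 1: Compute kT = 8.617e-5 * 220 = 0.0189574 eV
Step 2: Exponent = -Eg/(2kT) = -1.23/(2*0.0189574) = -32.44116
Step 3: T^(3/2) = 220^1.5 = 3263.13
Step 4: ni = 5e15 * 3263.13 * exp(-32.44116) = 1.33e+05 cm^-3

1.33e+05


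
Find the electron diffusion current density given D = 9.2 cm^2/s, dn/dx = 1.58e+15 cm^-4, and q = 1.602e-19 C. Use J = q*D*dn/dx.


Step 1: J = q * D * (dn/dx)
Step 2: J = 1.602e-19 * 9.2 * 1.58e+15
Step 3: J = 2.33e-03 A/cm^2

2.33e-03


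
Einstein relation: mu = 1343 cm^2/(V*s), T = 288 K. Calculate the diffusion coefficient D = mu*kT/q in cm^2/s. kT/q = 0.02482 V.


Step 1: D = mu * (kT/q)
Step 2: D = 1343 * 0.02482
Step 3: D = 33.33 cm^2/s

33.33


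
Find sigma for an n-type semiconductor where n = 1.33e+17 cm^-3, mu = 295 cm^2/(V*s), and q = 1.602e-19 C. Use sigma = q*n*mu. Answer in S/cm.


Step 1: sigma = q * n * mu
Step 2: sigma = 1.602e-19 * 1.33e+17 * 295
Step 3: sigma = 6.285e+00 S/cm

6.285e+00


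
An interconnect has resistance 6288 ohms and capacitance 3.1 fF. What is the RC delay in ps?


Step 1: tau = R * C
Step 2: tau = 6288 * 3.1 fF = 6288 * 3.1e-15 F
Step 3: tau = 1.94928e-11 s = 19.4928 ps

19.4928


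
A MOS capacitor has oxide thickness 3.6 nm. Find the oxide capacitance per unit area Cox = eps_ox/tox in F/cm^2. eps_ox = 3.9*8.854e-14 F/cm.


Step 1: eps_ox = 3.9 * 8.854e-14 = 3.45306e-13 F/cm
Step 2: tox in cm = 3.6 nm * 1e-7 = 3.6000e-07 cm
Step 3: Cox = 3.45306e-13 / 3.6000e-07 = 9.59e-07 F/cm^2

9.59e-07


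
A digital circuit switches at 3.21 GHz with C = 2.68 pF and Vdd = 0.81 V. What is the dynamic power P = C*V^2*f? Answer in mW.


Step 1: V^2 = 0.81^2 = 0.6561 V^2
Step 2: P = C*V^2*f = 2.68e-12 F * 0.6561 * 3.21e9 Hz
Step 3: P = 5.64429708e-03 W
Step 4: P = 5.644 mW

5.644


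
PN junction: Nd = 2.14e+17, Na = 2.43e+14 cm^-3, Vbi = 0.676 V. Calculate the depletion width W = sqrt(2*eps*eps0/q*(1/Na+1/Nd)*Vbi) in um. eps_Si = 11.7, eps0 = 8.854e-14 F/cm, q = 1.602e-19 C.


Step 1: 1/Na + 1/Nd = 1/2.43e+14 + 1/2.14e+17 = 4.11990e-15
Step 2: 2*eps*eps0/q = 2*11.7*8.854e-14/1.602e-19 = 1.293281e+07
Step 3: W^2 = 1.293281e+07 * 4.11990e-15 * 0.676 = 3.60186e-08
Step 4: W = sqrt(3.60186e-08) = 1.898e-04 cm = 1.898 um

1.898


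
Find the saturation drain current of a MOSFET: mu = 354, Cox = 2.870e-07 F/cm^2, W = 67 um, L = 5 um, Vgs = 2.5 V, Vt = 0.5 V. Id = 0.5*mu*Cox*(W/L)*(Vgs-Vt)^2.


Step 1: Overdrive voltage Vov = Vgs - Vt = 2.5 - 0.5 = 2.0 V
Step 2: W/L = 67/5 = 13.4
Step 3: Id = 0.5 * 354 * 2.870e-07 * 13.4 * 2.0^2
Step 4: Id = 2.72e-03 A

2.72e-03


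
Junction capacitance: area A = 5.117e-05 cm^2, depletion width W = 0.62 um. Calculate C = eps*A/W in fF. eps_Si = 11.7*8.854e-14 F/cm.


Step 1: eps_Si = 11.7 * 8.854e-14 = 1.035918e-12 F/cm
Step 2: W in cm = 0.62 * 1e-4 = 6.20e-05 cm
Step 3: C = 1.035918e-12 * 5.117e-05 / 6.20e-05 = 8.549665e-13 F
Step 4: C = 854.97 fF

854.97


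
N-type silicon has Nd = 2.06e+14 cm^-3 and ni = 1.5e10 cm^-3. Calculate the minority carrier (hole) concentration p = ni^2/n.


Step 1: Since Nd >> ni, n ≈ Nd = 2.06e+14 cm^-3
Step 2: p = ni^2 / n = (1.5e10)^2 / 2.06e+14
Step 3: p = 2.25e20 / 2.06e+14 = 1.09e+06 cm^-3

1.09e+06


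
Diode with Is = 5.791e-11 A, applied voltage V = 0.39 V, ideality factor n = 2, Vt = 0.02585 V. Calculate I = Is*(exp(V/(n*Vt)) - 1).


Step 1: V/(n*Vt) = 0.39/(2*0.02585) = 7.5435
Step 2: exp(7.5435) = 1.8884e+03
Step 3: I = 5.791e-11 * (1.8884e+03 - 1) = 1.09e-07 A

1.09e-07


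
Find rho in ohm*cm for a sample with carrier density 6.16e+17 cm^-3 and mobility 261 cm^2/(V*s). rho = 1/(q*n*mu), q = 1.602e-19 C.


Step 1: sigma = q * n * mu = 1.602e-19 * 6.16e+17 * 261 = 2.57563e+01 S/cm
Step 2: rho = 1 / sigma = 1 / 2.57563e+01 = 0.03883 ohm*cm

0.03883


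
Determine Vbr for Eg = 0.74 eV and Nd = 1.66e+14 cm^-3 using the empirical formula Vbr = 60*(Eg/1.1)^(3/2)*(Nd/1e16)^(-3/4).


Step 1: Eg/1.1 = 0.74/1.1 = 0.672727
Step 2: (Eg/1.1)^1.5 = 0.672727^1.5 = 0.551770
Step 3: (Nd/1e16)^(-0.75) = (0.0166)^(-0.75) = 21.623149
Step 4: Vbr = 60 * 0.551770 * 21.623149 = 715.9 V

715.9


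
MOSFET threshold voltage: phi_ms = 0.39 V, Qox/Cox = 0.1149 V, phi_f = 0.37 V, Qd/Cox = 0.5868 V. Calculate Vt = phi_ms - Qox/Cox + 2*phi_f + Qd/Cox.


Step 1: Vt = phi_ms - Qox/Cox + 2*phi_f + Qd/Cox
Step 2: Vt = 0.39 - 0.1149 + 2*0.37 + 0.5868
Step 3: Vt = 0.39 - 0.1149 + 0.74 + 0.5868
Step 4: Vt = 1.6019 V

1.6019


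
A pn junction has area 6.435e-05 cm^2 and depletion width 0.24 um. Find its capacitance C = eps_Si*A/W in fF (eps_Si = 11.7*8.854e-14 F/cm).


Step 1: eps_Si = 11.7 * 8.854e-14 = 1.035918e-12 F/cm
Step 2: W in cm = 0.24 * 1e-4 = 2.40e-05 cm
Step 3: C = 1.035918e-12 * 6.435e-05 / 2.40e-05 = 2.777555e-12 F
Step 4: C = 2777.56 fF

2777.56


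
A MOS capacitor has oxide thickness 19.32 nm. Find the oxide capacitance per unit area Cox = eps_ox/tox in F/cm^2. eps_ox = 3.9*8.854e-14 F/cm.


Step 1: eps_ox = 3.9 * 8.854e-14 = 3.45306e-13 F/cm
Step 2: tox in cm = 19.32 nm * 1e-7 = 1.9320e-06 cm
Step 3: Cox = 3.45306e-13 / 1.9320e-06 = 1.79e-07 F/cm^2

1.79e-07


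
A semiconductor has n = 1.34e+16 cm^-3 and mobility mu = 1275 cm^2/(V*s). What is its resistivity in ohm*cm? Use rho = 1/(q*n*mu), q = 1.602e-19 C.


Step 1: sigma = q * n * mu = 1.602e-19 * 1.34e+16 * 1275 = 2.73702e+00 S/cm
Step 2: rho = 1 / sigma = 1 / 2.73702e+00 = 0.3654 ohm*cm

0.3654


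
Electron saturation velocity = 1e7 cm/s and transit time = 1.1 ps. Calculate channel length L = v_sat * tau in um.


Step 1: tau in seconds = 1.1 ps * 1e-12 = 1.1000e-12 s
Step 2: L = v_sat * tau = 1e7 * 1.1000e-12 = 1.1000e-05 cm
Step 3: L in um = 1.1000e-05 * 1e4 = 0.11 um

0.11


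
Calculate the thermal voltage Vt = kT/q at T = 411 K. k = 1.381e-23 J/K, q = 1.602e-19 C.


Step 1: kT = 1.381e-23 * 411 = 5.67591e-21 J
Step 2: Vt = kT/q = 5.67591e-21 / 1.602e-19
Step 3: Vt = 0.03543 V

0.03543


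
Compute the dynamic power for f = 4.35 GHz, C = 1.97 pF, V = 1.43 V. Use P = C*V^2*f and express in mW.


Step 1: V^2 = 1.43^2 = 2.0449 V^2
Step 2: P = C*V^2*f = 1.97e-12 F * 2.0449 * 4.35e9 Hz
Step 3: P = 1.752377055e-02 W
Step 4: P = 17.524 mW

17.524


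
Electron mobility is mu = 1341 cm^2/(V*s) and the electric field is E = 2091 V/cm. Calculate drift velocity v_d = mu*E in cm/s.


Step 1: v_d = mu * E
Step 2: v_d = 1341 * 2091 = 2804031
Step 3: v_d = 2.80e+06 cm/s

2.80e+06


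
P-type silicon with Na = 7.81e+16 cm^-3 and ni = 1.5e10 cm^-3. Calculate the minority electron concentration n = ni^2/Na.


Step 1: Majority hole concentration p ≈ Na = 7.81e+16 cm^-3
Step 2: n = ni^2 / Na = (1.5e10)^2 / 7.81e+16
Step 3: n = 2.88e+03 cm^-3

2.88e+03


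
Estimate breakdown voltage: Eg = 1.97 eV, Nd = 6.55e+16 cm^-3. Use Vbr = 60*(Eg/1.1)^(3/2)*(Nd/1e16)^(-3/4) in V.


Step 1: Eg/1.1 = 1.97/1.1 = 1.790909
Step 2: (Eg/1.1)^1.5 = 1.790909^1.5 = 2.396681
Step 3: (Nd/1e16)^(-0.75) = (6.55)^(-0.75) = 0.244241
Step 4: Vbr = 60 * 2.396681 * 0.244241 = 35.1 V

35.1


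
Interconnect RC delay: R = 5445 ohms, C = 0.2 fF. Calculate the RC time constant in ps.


Step 1: tau = R * C
Step 2: tau = 5445 * 0.2 fF = 5445 * 2.0e-16 F
Step 3: tau = 1.089e-12 s = 1.089 ps

1.089


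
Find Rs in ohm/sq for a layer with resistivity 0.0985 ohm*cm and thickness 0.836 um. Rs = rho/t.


Step 1: Convert thickness to cm: t = 0.836 um = 8.3600e-05 cm
Step 2: Rs = rho / t = 0.0985 / 8.3600e-05
Step 3: Rs = 1178.2 ohm/sq

1178.2


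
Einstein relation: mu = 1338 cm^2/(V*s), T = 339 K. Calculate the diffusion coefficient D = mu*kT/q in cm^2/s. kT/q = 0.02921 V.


Step 1: D = mu * (kT/q)
Step 2: D = 1338 * 0.02921
Step 3: D = 39.08 cm^2/s

39.08


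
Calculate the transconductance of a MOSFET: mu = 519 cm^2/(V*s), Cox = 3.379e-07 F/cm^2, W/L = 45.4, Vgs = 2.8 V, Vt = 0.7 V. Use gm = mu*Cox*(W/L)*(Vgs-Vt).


Step 1: Vov = Vgs - Vt = 2.8 - 0.7 = 2.1 V
Step 2: gm = mu * Cox * (W/L) * Vov
Step 3: gm = 519 * 3.379e-07 * 45.4 * 2.1 = 1.67e-02 S

1.67e-02


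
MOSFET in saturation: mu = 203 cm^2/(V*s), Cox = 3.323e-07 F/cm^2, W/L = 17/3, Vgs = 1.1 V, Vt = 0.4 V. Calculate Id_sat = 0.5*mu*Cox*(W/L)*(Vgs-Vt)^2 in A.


Step 1: Overdrive voltage Vov = Vgs - Vt = 1.1 - 0.4 = 0.7 V
Step 2: W/L = 17/3 = 5.66667
Step 3: Id = 0.5 * 203 * 3.323e-07 * 5.66667 * 0.7^2
Step 4: Id = 9.37e-05 A

9.37e-05


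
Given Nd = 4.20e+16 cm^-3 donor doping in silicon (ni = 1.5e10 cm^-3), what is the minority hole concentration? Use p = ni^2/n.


Step 1: Since Nd >> ni, n ≈ Nd = 4.20e+16 cm^-3
Step 2: p = ni^2 / n = (1.5e10)^2 / 4.20e+16
Step 3: p = 2.25e20 / 4.20e+16 = 5.36e+03 cm^-3

5.36e+03


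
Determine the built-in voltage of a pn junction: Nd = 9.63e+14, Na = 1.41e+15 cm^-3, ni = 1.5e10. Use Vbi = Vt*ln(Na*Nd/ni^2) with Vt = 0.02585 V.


Step 1: Compute Na*Nd/ni^2 = 1.41e+15 * 9.63e+14 / (1.5e10)^2 = 6.0348e+09
Step 2: ln(6.0348e+09) = 22.5208
Step 3: Vbi = 0.02585 * 22.5208 = 0.582 V

0.582


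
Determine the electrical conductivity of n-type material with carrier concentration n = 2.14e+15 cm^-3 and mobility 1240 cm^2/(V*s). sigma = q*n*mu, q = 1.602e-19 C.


Step 1: sigma = q * n * mu
Step 2: sigma = 1.602e-19 * 2.14e+15 * 1240
Step 3: sigma = 4.251e-01 S/cm

4.251e-01


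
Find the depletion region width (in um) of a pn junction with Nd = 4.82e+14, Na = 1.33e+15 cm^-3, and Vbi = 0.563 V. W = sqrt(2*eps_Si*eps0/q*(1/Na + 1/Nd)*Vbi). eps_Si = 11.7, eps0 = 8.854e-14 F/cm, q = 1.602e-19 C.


Step 1: 1/Na + 1/Nd = 1/1.33e+15 + 1/4.82e+14 = 2.82657e-15
Step 2: 2*eps*eps0/q = 2*11.7*8.854e-14/1.602e-19 = 1.293281e+07
Step 3: W^2 = 1.293281e+07 * 2.82657e-15 * 0.563 = 2.05807e-08
Step 4: W = sqrt(2.05807e-08) = 1.435e-04 cm = 1.435 um

1.435


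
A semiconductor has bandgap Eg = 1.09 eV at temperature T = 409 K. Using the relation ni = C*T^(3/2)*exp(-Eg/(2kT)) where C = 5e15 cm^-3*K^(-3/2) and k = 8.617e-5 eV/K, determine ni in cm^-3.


Step 1: Compute kT = 8.617e-5 * 409 = 0.03524353 eV
Step 2: Exponent = -Eg/(2kT) = -1.09/(2*0.03524353) = -15.46383
Step 3: T^(3/2) = 409^1.5 = 8271.51
Step 4: ni = 5e15 * 8271.51 * exp(-15.46383) = 7.96e+12 cm^-3

7.96e+12


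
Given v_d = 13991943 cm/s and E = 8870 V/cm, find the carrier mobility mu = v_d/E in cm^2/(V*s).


Step 1: mu = v_d / E
Step 2: mu = 13991943 / 8870
Step 3: mu = 1577.45 cm^2/(V*s)

1577.45


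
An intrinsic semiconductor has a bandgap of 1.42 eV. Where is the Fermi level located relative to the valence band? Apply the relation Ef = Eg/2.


Step 1: For an intrinsic semiconductor, the Fermi level sits at midgap.
Step 2: Ef = Eg / 2 = 1.42 / 2 = 0.71 eV

0.71


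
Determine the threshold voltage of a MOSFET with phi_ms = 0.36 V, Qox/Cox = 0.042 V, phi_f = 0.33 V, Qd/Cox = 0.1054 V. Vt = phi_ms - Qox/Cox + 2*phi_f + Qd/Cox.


Step 1: Vt = phi_ms - Qox/Cox + 2*phi_f + Qd/Cox
Step 2: Vt = 0.36 - 0.042 + 2*0.33 + 0.1054
Step 3: Vt = 0.36 - 0.042 + 0.66 + 0.1054
Step 4: Vt = 1.0834 V

1.0834


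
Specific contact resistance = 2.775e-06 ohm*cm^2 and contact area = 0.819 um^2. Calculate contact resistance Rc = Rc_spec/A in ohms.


Step 1: Convert area to cm^2: 0.819 um^2 = 8.1900e-09 cm^2
Step 2: Rc = Rc_spec / A = 2.775e-06 / 8.1900e-09
Step 3: Rc = 3.39e+02 ohms

3.39e+02


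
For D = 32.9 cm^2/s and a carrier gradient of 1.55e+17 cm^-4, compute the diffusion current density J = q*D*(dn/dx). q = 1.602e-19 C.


Step 1: J = q * D * (dn/dx)
Step 2: J = 1.602e-19 * 32.9 * 1.55e+17
Step 3: J = 8.17e-01 A/cm^2

8.17e-01


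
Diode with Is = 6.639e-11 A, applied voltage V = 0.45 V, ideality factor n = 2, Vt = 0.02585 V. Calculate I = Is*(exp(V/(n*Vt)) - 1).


Step 1: V/(n*Vt) = 0.45/(2*0.02585) = 8.7041
Step 2: exp(8.7041) = 6.0276e+03
Step 3: I = 6.639e-11 * (6.0276e+03 - 1) = 4.00e-07 A

4.00e-07


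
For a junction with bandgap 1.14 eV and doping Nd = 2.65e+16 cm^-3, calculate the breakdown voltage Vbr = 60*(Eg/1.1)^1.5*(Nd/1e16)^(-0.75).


Step 1: Eg/1.1 = 1.14/1.1 = 1.036364
Step 2: (Eg/1.1)^1.5 = 1.036364^1.5 = 1.055039
Step 3: (Nd/1e16)^(-0.75) = (2.65)^(-0.75) = 0.481466
Step 4: Vbr = 60 * 1.055039 * 0.481466 = 30.5 V

30.5


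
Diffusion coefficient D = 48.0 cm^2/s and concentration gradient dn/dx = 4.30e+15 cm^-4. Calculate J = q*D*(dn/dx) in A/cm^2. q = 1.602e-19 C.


Step 1: J = q * D * (dn/dx)
Step 2: J = 1.602e-19 * 48.0 * 4.30e+15
Step 3: J = 3.31e-02 A/cm^2

3.31e-02


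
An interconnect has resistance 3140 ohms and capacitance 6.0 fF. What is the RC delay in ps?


Step 1: tau = R * C
Step 2: tau = 3140 * 6.0 fF = 3140 * 6.0e-15 F
Step 3: tau = 1.884e-11 s = 18.84 ps

18.84


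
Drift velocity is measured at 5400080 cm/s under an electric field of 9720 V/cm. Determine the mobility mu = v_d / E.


Step 1: mu = v_d / E
Step 2: mu = 5400080 / 9720
Step 3: mu = 555.56 cm^2/(V*s)

555.56


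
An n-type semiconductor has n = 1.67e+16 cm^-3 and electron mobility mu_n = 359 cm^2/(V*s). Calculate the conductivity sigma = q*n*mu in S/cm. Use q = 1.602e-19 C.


Step 1: sigma = q * n * mu
Step 2: sigma = 1.602e-19 * 1.67e+16 * 359
Step 3: sigma = 9.604e-01 S/cm

9.604e-01


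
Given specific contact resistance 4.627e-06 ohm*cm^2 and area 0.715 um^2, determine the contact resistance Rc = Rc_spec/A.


Step 1: Convert area to cm^2: 0.715 um^2 = 7.1500e-09 cm^2
Step 2: Rc = Rc_spec / A = 4.627e-06 / 7.1500e-09
Step 3: Rc = 6.47e+02 ohms

6.47e+02


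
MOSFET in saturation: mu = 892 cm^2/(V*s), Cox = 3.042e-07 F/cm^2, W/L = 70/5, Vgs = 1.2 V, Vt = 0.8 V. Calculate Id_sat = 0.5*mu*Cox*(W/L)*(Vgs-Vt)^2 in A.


Step 1: Overdrive voltage Vov = Vgs - Vt = 1.2 - 0.8 = 0.4 V
Step 2: W/L = 70/5 = 14
Step 3: Id = 0.5 * 892 * 3.042e-07 * 14 * 0.4^2
Step 4: Id = 3.04e-04 A

3.04e-04


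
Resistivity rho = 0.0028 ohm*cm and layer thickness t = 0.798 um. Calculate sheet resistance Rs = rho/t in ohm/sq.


Step 1: Convert thickness to cm: t = 0.798 um = 7.9800e-05 cm
Step 2: Rs = rho / t = 0.0028 / 7.9800e-05
Step 3: Rs = 35.1 ohm/sq

35.1


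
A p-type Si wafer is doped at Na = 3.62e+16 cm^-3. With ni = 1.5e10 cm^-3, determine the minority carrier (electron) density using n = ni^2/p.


Step 1: Majority hole concentration p ≈ Na = 3.62e+16 cm^-3
Step 2: n = ni^2 / Na = (1.5e10)^2 / 3.62e+16
Step 3: n = 6.22e+03 cm^-3

6.22e+03


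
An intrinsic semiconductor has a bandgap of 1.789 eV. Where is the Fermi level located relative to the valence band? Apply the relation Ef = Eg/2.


Step 1: For an intrinsic semiconductor, the Fermi level sits at midgap.
Step 2: Ef = Eg / 2 = 1.789 / 2 = 0.8945 eV

0.8945


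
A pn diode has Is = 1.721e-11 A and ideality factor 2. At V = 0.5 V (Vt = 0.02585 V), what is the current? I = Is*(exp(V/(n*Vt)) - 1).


Step 1: V/(n*Vt) = 0.5/(2*0.02585) = 9.6712
Step 2: exp(9.6712) = 1.5854e+04
Step 3: I = 1.721e-11 * (1.5854e+04 - 1) = 2.73e-07 A

2.73e-07


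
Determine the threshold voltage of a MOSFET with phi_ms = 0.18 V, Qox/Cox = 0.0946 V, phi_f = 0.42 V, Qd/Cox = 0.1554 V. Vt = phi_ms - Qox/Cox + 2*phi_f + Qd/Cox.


Step 1: Vt = phi_ms - Qox/Cox + 2*phi_f + Qd/Cox
Step 2: Vt = 0.18 - 0.0946 + 2*0.42 + 0.1554
Step 3: Vt = 0.18 - 0.0946 + 0.84 + 0.1554
Step 4: Vt = 1.0808 V

1.0808


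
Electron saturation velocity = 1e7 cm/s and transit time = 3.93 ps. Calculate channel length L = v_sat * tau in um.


Step 1: tau in seconds = 3.93 ps * 1e-12 = 3.9300e-12 s
Step 2: L = v_sat * tau = 1e7 * 3.9300e-12 = 3.9300e-05 cm
Step 3: L in um = 3.9300e-05 * 1e4 = 0.393 um

0.393


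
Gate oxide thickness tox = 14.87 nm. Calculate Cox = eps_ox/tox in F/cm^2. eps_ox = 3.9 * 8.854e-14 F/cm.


Step 1: eps_ox = 3.9 * 8.854e-14 = 3.45306e-13 F/cm
Step 2: tox in cm = 14.87 nm * 1e-7 = 1.4870e-06 cm
Step 3: Cox = 3.45306e-13 / 1.4870e-06 = 2.32e-07 F/cm^2

2.32e-07


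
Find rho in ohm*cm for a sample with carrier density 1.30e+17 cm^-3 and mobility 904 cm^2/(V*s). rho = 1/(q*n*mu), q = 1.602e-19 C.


Step 1: sigma = q * n * mu = 1.602e-19 * 1.30e+17 * 904 = 1.88267e+01 S/cm
Step 2: rho = 1 / sigma = 1 / 1.88267e+01 = 0.05312 ohm*cm

0.05312


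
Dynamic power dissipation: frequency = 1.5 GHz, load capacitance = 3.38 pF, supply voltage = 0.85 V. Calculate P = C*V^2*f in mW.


Step 1: V^2 = 0.85^2 = 0.7225 V^2
Step 2: P = C*V^2*f = 3.38e-12 F * 0.7225 * 1.5e9 Hz
Step 3: P = 3.663075e-03 W
Step 4: P = 3.663 mW

3.663


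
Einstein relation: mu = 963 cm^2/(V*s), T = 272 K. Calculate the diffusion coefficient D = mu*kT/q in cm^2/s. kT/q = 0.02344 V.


Step 1: D = mu * (kT/q)
Step 2: D = 963 * 0.02344
Step 3: D = 22.57 cm^2/s

22.57


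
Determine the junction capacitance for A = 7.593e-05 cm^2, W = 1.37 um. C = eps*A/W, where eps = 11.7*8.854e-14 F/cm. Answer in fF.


Step 1: eps_Si = 11.7 * 8.854e-14 = 1.035918e-12 F/cm
Step 2: W in cm = 1.37 * 1e-4 = 1.37e-04 cm
Step 3: C = 1.035918e-12 * 7.593e-05 / 1.37e-04 = 5.741405e-13 F
Step 4: C = 574.14 fF

574.14


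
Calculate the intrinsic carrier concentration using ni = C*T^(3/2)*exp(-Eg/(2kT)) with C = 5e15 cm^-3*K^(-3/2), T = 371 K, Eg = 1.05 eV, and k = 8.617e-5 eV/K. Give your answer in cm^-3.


Step 1: Compute kT = 8.617e-5 * 371 = 0.03196907 eV
Step 2: Exponent = -Eg/(2kT) = -1.05/(2*0.03196907) = -16.42212
Step 3: T^(3/2) = 371^1.5 = 7145.96
Step 4: ni = 5e15 * 7145.96 * exp(-16.42212) = 2.64e+12 cm^-3

2.64e+12


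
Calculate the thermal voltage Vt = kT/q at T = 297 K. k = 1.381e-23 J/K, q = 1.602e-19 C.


Step 1: kT = 1.381e-23 * 297 = 4.10157e-21 J
Step 2: Vt = kT/q = 4.10157e-21 / 1.602e-19
Step 3: Vt = 0.0256 V

0.0256


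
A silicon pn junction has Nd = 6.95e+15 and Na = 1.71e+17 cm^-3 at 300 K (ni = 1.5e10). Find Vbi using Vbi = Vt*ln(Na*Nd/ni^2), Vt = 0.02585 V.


Step 1: Compute Na*Nd/ni^2 = 1.71e+17 * 6.95e+15 / (1.5e10)^2 = 5.2820e+12
Step 2: ln(5.2820e+12) = 29.2953
Step 3: Vbi = 0.02585 * 29.2953 = 0.757 V

0.757


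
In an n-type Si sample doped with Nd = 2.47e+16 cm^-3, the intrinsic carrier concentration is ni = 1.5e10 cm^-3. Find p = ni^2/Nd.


Step 1: Since Nd >> ni, n ≈ Nd = 2.47e+16 cm^-3
Step 2: p = ni^2 / n = (1.5e10)^2 / 2.47e+16
Step 3: p = 2.25e20 / 2.47e+16 = 9.11e+03 cm^-3

9.11e+03
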